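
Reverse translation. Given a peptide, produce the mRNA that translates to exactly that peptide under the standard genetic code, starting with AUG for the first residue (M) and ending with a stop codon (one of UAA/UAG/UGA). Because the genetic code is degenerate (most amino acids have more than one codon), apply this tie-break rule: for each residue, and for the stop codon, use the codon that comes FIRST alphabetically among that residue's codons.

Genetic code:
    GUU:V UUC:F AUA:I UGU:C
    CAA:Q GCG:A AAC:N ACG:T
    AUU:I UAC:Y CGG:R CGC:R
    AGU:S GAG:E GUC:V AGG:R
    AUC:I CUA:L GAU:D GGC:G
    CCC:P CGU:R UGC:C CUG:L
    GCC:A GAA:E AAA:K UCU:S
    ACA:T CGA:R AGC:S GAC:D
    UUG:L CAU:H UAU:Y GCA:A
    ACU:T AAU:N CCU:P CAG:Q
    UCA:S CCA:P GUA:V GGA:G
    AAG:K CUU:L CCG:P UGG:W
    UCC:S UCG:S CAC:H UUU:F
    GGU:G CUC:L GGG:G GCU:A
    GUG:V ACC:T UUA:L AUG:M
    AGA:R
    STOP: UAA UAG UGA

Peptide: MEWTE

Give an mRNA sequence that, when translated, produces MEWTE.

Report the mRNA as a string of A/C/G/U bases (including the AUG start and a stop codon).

Answer: mRNA: AUGGAAUGGACAGAAUAA

Derivation:
residue 1: M -> AUG (start codon)
residue 2: E codons sorted = GAA,GAG -> pick first = GAA
residue 3: W -> UGG (only codon)
residue 4: T codons sorted = ACA,ACC,ACG,ACU -> pick first = ACA
residue 5: E codons sorted = GAA,GAG -> pick first = GAA
terminator: stop codons sorted = UAA,UAG,UGA -> pick first = UAA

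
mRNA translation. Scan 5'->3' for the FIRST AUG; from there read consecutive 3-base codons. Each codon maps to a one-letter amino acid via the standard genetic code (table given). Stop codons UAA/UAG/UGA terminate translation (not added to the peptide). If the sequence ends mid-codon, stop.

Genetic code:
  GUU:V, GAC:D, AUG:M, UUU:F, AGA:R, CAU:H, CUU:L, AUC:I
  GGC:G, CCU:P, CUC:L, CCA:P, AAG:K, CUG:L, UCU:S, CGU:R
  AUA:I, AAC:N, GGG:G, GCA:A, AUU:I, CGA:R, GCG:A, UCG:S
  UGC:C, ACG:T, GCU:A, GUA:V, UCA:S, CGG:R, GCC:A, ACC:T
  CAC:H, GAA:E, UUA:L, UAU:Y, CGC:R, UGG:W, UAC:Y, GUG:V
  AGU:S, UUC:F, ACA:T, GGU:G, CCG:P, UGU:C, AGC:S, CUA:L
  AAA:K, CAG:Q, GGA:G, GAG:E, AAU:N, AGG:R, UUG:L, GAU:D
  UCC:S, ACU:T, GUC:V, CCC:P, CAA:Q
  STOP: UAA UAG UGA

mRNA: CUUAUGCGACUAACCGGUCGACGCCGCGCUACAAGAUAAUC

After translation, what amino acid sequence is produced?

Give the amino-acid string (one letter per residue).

Answer: MRLTGRRRATR

Derivation:
start AUG at pos 3
pos 3: AUG -> M; peptide=M
pos 6: CGA -> R; peptide=MR
pos 9: CUA -> L; peptide=MRL
pos 12: ACC -> T; peptide=MRLT
pos 15: GGU -> G; peptide=MRLTG
pos 18: CGA -> R; peptide=MRLTGR
pos 21: CGC -> R; peptide=MRLTGRR
pos 24: CGC -> R; peptide=MRLTGRRR
pos 27: GCU -> A; peptide=MRLTGRRRA
pos 30: ACA -> T; peptide=MRLTGRRRAT
pos 33: AGA -> R; peptide=MRLTGRRRATR
pos 36: UAA -> STOP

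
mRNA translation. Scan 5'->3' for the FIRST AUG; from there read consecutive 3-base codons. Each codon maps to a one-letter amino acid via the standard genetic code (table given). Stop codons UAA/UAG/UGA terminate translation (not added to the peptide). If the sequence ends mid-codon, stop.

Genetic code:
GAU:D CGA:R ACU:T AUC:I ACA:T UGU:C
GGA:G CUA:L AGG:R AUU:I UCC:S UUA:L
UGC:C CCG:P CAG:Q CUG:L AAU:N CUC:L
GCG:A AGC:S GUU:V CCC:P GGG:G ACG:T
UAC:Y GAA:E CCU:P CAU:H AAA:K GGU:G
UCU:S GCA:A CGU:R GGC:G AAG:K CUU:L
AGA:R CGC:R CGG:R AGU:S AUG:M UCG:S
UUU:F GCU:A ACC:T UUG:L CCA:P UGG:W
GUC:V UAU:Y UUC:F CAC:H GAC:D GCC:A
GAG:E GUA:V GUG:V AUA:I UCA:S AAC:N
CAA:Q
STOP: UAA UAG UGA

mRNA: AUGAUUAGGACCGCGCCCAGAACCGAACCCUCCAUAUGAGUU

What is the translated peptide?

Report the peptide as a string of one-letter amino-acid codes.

start AUG at pos 0
pos 0: AUG -> M; peptide=M
pos 3: AUU -> I; peptide=MI
pos 6: AGG -> R; peptide=MIR
pos 9: ACC -> T; peptide=MIRT
pos 12: GCG -> A; peptide=MIRTA
pos 15: CCC -> P; peptide=MIRTAP
pos 18: AGA -> R; peptide=MIRTAPR
pos 21: ACC -> T; peptide=MIRTAPRT
pos 24: GAA -> E; peptide=MIRTAPRTE
pos 27: CCC -> P; peptide=MIRTAPRTEP
pos 30: UCC -> S; peptide=MIRTAPRTEPS
pos 33: AUA -> I; peptide=MIRTAPRTEPSI
pos 36: UGA -> STOP

Answer: MIRTAPRTEPSI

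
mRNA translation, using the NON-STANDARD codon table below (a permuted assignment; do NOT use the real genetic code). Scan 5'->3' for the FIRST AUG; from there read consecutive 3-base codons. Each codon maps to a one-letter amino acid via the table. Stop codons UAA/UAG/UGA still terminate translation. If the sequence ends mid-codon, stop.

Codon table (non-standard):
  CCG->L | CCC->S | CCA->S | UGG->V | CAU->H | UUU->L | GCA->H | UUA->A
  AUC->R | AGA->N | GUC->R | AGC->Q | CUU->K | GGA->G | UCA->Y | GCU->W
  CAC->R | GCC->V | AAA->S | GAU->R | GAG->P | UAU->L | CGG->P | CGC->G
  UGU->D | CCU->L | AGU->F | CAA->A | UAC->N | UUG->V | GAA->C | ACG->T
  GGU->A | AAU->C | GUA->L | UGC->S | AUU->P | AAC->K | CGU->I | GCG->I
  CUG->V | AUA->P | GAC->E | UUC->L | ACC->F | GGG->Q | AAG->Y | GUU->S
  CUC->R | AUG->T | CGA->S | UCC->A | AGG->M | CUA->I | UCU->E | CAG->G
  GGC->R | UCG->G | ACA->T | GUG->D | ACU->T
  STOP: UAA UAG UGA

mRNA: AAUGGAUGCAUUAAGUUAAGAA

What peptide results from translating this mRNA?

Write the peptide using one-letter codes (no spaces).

start AUG at pos 1
pos 1: AUG -> T; peptide=T
pos 4: GAU -> R; peptide=TR
pos 7: GCA -> H; peptide=TRH
pos 10: UUA -> A; peptide=TRHA
pos 13: AGU -> F; peptide=TRHAF
pos 16: UAA -> STOP

Answer: TRHAF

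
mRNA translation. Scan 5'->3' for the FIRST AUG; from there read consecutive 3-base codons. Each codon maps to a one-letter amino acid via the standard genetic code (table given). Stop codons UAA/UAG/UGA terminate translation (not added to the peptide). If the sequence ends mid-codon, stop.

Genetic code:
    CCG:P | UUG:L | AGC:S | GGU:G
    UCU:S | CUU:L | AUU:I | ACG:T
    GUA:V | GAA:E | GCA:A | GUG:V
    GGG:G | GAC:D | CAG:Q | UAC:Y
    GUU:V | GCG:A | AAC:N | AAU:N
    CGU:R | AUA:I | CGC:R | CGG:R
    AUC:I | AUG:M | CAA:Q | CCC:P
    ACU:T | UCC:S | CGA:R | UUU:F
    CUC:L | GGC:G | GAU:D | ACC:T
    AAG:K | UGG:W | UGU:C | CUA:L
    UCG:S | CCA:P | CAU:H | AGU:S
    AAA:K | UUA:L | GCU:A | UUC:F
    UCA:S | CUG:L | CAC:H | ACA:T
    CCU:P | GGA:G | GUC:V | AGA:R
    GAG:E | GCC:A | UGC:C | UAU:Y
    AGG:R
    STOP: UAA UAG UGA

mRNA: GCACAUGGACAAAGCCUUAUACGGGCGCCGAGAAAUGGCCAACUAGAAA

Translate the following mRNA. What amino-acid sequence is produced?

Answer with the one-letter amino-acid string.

start AUG at pos 4
pos 4: AUG -> M; peptide=M
pos 7: GAC -> D; peptide=MD
pos 10: AAA -> K; peptide=MDK
pos 13: GCC -> A; peptide=MDKA
pos 16: UUA -> L; peptide=MDKAL
pos 19: UAC -> Y; peptide=MDKALY
pos 22: GGG -> G; peptide=MDKALYG
pos 25: CGC -> R; peptide=MDKALYGR
pos 28: CGA -> R; peptide=MDKALYGRR
pos 31: GAA -> E; peptide=MDKALYGRRE
pos 34: AUG -> M; peptide=MDKALYGRREM
pos 37: GCC -> A; peptide=MDKALYGRREMA
pos 40: AAC -> N; peptide=MDKALYGRREMAN
pos 43: UAG -> STOP

Answer: MDKALYGRREMAN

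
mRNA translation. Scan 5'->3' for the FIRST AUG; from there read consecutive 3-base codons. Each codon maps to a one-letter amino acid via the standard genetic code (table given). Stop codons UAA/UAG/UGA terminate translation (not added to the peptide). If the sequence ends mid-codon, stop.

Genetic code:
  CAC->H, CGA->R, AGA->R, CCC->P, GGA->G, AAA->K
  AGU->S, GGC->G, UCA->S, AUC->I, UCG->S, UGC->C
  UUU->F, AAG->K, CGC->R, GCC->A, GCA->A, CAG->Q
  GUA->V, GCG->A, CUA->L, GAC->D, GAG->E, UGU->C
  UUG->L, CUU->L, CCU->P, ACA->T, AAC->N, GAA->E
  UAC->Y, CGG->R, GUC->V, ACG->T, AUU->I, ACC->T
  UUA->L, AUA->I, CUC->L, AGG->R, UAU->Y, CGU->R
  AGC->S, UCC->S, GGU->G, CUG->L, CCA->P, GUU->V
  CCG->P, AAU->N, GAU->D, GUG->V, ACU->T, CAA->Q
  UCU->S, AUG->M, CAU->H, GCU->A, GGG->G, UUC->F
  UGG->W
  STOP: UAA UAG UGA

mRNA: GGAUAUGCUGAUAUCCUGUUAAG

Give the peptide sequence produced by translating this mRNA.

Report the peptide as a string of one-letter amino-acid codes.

Answer: MLISC

Derivation:
start AUG at pos 4
pos 4: AUG -> M; peptide=M
pos 7: CUG -> L; peptide=ML
pos 10: AUA -> I; peptide=MLI
pos 13: UCC -> S; peptide=MLIS
pos 16: UGU -> C; peptide=MLISC
pos 19: UAA -> STOP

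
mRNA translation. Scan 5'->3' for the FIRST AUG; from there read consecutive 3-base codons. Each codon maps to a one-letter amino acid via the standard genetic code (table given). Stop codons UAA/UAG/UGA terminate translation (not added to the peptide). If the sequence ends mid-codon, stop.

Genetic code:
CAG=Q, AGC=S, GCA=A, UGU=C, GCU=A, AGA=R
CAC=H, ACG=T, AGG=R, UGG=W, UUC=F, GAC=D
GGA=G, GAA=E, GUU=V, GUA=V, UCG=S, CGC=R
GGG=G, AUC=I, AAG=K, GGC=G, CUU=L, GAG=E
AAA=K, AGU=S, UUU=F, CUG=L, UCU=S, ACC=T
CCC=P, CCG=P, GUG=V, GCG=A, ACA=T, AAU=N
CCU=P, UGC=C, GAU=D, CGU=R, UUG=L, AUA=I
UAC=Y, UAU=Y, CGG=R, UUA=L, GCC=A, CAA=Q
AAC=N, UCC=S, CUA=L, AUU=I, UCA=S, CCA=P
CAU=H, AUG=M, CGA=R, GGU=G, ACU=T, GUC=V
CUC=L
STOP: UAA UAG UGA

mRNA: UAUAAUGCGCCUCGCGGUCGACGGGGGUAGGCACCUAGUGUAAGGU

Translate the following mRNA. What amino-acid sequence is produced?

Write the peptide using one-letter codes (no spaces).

Answer: MRLAVDGGRHLV

Derivation:
start AUG at pos 4
pos 4: AUG -> M; peptide=M
pos 7: CGC -> R; peptide=MR
pos 10: CUC -> L; peptide=MRL
pos 13: GCG -> A; peptide=MRLA
pos 16: GUC -> V; peptide=MRLAV
pos 19: GAC -> D; peptide=MRLAVD
pos 22: GGG -> G; peptide=MRLAVDG
pos 25: GGU -> G; peptide=MRLAVDGG
pos 28: AGG -> R; peptide=MRLAVDGGR
pos 31: CAC -> H; peptide=MRLAVDGGRH
pos 34: CUA -> L; peptide=MRLAVDGGRHL
pos 37: GUG -> V; peptide=MRLAVDGGRHLV
pos 40: UAA -> STOP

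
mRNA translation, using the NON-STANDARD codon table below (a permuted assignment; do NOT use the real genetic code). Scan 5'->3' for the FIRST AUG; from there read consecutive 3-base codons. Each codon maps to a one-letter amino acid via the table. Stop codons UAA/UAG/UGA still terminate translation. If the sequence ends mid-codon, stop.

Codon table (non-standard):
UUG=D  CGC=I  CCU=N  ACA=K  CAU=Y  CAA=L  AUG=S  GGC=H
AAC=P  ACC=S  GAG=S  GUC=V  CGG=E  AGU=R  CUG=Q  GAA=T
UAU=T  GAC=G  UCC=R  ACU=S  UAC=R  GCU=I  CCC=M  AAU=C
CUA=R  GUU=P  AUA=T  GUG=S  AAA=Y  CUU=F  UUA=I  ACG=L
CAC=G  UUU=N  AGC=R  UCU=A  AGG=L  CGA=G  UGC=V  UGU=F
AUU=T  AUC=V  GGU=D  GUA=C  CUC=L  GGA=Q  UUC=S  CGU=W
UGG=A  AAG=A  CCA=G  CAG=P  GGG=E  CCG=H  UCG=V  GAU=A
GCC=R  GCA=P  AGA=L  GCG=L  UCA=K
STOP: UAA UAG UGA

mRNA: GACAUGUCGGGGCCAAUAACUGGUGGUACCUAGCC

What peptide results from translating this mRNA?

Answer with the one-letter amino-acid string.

Answer: SVEGTSDDS

Derivation:
start AUG at pos 3
pos 3: AUG -> S; peptide=S
pos 6: UCG -> V; peptide=SV
pos 9: GGG -> E; peptide=SVE
pos 12: CCA -> G; peptide=SVEG
pos 15: AUA -> T; peptide=SVEGT
pos 18: ACU -> S; peptide=SVEGTS
pos 21: GGU -> D; peptide=SVEGTSD
pos 24: GGU -> D; peptide=SVEGTSDD
pos 27: ACC -> S; peptide=SVEGTSDDS
pos 30: UAG -> STOP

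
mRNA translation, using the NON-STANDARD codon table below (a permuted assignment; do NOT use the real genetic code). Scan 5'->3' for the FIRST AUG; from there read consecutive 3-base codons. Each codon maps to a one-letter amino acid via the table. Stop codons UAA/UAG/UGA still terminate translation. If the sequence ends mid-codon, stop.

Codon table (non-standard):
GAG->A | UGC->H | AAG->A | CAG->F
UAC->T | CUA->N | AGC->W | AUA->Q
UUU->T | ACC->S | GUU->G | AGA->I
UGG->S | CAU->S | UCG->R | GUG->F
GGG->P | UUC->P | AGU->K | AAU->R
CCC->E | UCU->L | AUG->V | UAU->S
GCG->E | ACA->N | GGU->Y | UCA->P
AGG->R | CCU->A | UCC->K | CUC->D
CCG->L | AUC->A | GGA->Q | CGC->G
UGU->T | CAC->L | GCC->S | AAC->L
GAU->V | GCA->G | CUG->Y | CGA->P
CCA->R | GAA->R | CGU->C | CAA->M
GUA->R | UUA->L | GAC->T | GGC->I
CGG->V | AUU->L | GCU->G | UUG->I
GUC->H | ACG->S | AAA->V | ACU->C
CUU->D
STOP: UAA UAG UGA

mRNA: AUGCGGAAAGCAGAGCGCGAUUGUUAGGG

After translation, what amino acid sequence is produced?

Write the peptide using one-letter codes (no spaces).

start AUG at pos 0
pos 0: AUG -> V; peptide=V
pos 3: CGG -> V; peptide=VV
pos 6: AAA -> V; peptide=VVV
pos 9: GCA -> G; peptide=VVVG
pos 12: GAG -> A; peptide=VVVGA
pos 15: CGC -> G; peptide=VVVGAG
pos 18: GAU -> V; peptide=VVVGAGV
pos 21: UGU -> T; peptide=VVVGAGVT
pos 24: UAG -> STOP

Answer: VVVGAGVT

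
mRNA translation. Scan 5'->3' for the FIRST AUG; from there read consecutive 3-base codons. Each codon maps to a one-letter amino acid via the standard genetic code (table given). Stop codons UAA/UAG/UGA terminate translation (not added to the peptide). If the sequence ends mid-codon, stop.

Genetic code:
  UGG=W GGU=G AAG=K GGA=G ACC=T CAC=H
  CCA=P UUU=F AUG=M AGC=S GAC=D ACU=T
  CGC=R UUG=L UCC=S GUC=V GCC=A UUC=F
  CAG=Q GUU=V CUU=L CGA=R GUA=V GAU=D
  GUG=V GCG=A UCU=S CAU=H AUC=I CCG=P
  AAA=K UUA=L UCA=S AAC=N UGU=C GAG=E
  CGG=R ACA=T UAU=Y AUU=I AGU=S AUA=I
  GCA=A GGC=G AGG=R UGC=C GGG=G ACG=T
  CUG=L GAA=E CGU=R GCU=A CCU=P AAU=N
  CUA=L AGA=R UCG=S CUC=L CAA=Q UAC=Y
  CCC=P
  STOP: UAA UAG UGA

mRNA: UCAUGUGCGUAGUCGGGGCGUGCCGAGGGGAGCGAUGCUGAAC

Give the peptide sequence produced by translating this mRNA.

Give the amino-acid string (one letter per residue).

start AUG at pos 2
pos 2: AUG -> M; peptide=M
pos 5: UGC -> C; peptide=MC
pos 8: GUA -> V; peptide=MCV
pos 11: GUC -> V; peptide=MCVV
pos 14: GGG -> G; peptide=MCVVG
pos 17: GCG -> A; peptide=MCVVGA
pos 20: UGC -> C; peptide=MCVVGAC
pos 23: CGA -> R; peptide=MCVVGACR
pos 26: GGG -> G; peptide=MCVVGACRG
pos 29: GAG -> E; peptide=MCVVGACRGE
pos 32: CGA -> R; peptide=MCVVGACRGER
pos 35: UGC -> C; peptide=MCVVGACRGERC
pos 38: UGA -> STOP

Answer: MCVVGACRGERC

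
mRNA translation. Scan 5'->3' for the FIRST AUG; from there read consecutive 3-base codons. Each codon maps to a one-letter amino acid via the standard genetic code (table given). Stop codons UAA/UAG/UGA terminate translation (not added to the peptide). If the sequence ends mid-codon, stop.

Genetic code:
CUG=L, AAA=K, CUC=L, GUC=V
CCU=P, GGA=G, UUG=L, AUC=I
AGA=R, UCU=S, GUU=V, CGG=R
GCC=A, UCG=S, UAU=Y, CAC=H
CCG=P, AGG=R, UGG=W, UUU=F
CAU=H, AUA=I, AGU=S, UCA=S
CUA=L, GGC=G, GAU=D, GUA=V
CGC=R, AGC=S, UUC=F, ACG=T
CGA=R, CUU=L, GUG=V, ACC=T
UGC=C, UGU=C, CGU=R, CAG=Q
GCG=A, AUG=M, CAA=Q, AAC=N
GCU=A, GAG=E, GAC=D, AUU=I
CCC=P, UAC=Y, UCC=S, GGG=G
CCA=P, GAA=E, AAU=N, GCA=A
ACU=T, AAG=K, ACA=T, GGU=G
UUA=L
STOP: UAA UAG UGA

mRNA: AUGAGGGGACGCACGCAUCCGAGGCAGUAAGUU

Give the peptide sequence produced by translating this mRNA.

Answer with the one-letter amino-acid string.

Answer: MRGRTHPRQ

Derivation:
start AUG at pos 0
pos 0: AUG -> M; peptide=M
pos 3: AGG -> R; peptide=MR
pos 6: GGA -> G; peptide=MRG
pos 9: CGC -> R; peptide=MRGR
pos 12: ACG -> T; peptide=MRGRT
pos 15: CAU -> H; peptide=MRGRTH
pos 18: CCG -> P; peptide=MRGRTHP
pos 21: AGG -> R; peptide=MRGRTHPR
pos 24: CAG -> Q; peptide=MRGRTHPRQ
pos 27: UAA -> STOP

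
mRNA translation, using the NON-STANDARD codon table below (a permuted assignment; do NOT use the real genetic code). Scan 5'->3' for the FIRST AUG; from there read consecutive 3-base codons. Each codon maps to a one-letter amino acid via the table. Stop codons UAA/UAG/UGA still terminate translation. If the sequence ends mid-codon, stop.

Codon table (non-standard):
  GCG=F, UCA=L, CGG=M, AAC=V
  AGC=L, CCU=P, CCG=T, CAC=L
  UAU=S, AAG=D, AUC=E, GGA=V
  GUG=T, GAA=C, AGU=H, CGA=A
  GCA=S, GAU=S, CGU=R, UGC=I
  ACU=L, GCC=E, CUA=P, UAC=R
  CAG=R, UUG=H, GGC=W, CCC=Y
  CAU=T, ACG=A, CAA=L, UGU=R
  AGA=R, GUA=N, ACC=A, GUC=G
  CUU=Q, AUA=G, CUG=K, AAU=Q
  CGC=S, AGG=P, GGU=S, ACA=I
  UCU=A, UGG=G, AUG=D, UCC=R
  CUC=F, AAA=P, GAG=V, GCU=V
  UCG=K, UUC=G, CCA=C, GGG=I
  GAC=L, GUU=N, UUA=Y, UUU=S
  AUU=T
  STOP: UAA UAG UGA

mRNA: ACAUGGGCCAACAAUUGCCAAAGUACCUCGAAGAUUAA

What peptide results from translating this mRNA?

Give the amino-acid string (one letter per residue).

start AUG at pos 2
pos 2: AUG -> D; peptide=D
pos 5: GGC -> W; peptide=DW
pos 8: CAA -> L; peptide=DWL
pos 11: CAA -> L; peptide=DWLL
pos 14: UUG -> H; peptide=DWLLH
pos 17: CCA -> C; peptide=DWLLHC
pos 20: AAG -> D; peptide=DWLLHCD
pos 23: UAC -> R; peptide=DWLLHCDR
pos 26: CUC -> F; peptide=DWLLHCDRF
pos 29: GAA -> C; peptide=DWLLHCDRFC
pos 32: GAU -> S; peptide=DWLLHCDRFCS
pos 35: UAA -> STOP

Answer: DWLLHCDRFCS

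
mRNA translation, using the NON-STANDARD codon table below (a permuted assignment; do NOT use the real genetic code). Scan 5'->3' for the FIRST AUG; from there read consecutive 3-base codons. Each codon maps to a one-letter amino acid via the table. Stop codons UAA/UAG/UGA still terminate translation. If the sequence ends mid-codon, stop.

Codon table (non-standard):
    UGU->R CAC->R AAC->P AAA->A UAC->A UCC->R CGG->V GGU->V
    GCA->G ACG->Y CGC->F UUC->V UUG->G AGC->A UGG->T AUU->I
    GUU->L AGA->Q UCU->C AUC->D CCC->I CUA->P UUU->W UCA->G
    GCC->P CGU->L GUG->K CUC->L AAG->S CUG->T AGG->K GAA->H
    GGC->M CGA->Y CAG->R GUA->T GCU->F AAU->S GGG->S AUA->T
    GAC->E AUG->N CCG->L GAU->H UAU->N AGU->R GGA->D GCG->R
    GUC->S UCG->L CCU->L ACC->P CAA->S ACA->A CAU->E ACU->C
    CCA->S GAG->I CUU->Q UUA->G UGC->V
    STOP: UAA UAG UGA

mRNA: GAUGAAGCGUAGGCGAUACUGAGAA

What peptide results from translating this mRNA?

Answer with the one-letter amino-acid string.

Answer: NSLKYA

Derivation:
start AUG at pos 1
pos 1: AUG -> N; peptide=N
pos 4: AAG -> S; peptide=NS
pos 7: CGU -> L; peptide=NSL
pos 10: AGG -> K; peptide=NSLK
pos 13: CGA -> Y; peptide=NSLKY
pos 16: UAC -> A; peptide=NSLKYA
pos 19: UGA -> STOP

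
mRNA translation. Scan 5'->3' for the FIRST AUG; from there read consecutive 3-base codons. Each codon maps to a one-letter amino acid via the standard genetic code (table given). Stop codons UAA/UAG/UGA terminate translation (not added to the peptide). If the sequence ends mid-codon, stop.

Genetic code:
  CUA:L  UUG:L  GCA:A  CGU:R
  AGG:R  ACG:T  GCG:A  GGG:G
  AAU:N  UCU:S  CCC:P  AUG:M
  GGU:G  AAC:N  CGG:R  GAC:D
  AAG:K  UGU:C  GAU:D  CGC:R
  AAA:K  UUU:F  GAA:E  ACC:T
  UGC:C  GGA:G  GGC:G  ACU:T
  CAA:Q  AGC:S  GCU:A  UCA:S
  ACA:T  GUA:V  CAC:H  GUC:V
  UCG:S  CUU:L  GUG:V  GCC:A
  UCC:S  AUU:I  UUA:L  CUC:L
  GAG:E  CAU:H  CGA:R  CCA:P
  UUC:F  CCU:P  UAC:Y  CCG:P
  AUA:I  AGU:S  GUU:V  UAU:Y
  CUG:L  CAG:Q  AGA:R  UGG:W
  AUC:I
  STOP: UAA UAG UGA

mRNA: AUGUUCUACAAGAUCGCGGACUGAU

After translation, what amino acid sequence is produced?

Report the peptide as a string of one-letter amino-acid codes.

Answer: MFYKIAD

Derivation:
start AUG at pos 0
pos 0: AUG -> M; peptide=M
pos 3: UUC -> F; peptide=MF
pos 6: UAC -> Y; peptide=MFY
pos 9: AAG -> K; peptide=MFYK
pos 12: AUC -> I; peptide=MFYKI
pos 15: GCG -> A; peptide=MFYKIA
pos 18: GAC -> D; peptide=MFYKIAD
pos 21: UGA -> STOP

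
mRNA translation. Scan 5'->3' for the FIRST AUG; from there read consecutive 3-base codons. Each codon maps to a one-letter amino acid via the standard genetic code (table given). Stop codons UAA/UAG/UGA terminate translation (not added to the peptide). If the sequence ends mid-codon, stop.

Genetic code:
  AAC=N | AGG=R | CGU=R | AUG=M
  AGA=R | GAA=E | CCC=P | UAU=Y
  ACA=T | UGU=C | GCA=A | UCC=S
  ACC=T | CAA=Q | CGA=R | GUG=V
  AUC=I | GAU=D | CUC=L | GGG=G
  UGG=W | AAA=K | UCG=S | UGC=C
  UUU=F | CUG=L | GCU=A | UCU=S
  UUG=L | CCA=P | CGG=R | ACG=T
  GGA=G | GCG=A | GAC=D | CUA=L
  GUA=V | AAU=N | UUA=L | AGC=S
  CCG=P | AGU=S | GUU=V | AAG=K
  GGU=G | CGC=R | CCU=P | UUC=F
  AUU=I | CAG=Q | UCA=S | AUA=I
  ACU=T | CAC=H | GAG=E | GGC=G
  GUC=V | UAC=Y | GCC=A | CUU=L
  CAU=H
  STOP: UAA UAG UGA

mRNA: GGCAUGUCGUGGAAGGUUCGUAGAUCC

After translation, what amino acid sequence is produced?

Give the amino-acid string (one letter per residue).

Answer: MSWKVRRS

Derivation:
start AUG at pos 3
pos 3: AUG -> M; peptide=M
pos 6: UCG -> S; peptide=MS
pos 9: UGG -> W; peptide=MSW
pos 12: AAG -> K; peptide=MSWK
pos 15: GUU -> V; peptide=MSWKV
pos 18: CGU -> R; peptide=MSWKVR
pos 21: AGA -> R; peptide=MSWKVRR
pos 24: UCC -> S; peptide=MSWKVRRS
pos 27: only 0 nt remain (<3), stop (end of mRNA)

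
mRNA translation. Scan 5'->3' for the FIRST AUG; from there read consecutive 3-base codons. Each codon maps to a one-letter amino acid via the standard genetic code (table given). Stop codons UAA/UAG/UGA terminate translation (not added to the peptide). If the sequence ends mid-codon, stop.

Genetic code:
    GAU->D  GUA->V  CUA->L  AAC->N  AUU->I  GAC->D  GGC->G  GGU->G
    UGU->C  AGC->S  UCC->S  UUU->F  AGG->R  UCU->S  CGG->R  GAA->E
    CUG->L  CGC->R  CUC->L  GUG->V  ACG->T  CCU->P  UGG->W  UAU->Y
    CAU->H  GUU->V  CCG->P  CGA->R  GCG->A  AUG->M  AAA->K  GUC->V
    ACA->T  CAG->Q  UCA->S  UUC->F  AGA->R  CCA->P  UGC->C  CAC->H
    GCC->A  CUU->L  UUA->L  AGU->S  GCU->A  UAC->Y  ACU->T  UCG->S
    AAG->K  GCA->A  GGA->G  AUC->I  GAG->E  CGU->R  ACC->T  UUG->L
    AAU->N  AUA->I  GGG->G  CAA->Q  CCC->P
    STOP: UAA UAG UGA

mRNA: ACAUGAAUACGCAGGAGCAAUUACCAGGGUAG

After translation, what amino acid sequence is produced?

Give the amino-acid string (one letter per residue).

start AUG at pos 2
pos 2: AUG -> M; peptide=M
pos 5: AAU -> N; peptide=MN
pos 8: ACG -> T; peptide=MNT
pos 11: CAG -> Q; peptide=MNTQ
pos 14: GAG -> E; peptide=MNTQE
pos 17: CAA -> Q; peptide=MNTQEQ
pos 20: UUA -> L; peptide=MNTQEQL
pos 23: CCA -> P; peptide=MNTQEQLP
pos 26: GGG -> G; peptide=MNTQEQLPG
pos 29: UAG -> STOP

Answer: MNTQEQLPG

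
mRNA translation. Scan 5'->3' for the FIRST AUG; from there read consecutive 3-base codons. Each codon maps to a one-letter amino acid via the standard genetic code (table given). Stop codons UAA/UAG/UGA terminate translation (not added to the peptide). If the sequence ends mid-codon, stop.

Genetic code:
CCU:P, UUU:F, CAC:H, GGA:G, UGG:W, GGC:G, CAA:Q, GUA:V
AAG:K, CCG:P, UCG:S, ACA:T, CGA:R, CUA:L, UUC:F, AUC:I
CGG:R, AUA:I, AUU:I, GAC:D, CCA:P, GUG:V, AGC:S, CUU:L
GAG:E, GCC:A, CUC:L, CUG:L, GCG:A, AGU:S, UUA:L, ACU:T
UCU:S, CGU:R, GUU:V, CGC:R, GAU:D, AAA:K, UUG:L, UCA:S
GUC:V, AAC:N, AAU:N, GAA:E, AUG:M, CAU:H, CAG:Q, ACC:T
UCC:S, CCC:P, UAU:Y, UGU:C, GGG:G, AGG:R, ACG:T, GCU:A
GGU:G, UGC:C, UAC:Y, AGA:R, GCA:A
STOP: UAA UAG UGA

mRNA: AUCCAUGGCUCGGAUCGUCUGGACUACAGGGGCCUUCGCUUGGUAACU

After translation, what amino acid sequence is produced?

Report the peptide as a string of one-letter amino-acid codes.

start AUG at pos 4
pos 4: AUG -> M; peptide=M
pos 7: GCU -> A; peptide=MA
pos 10: CGG -> R; peptide=MAR
pos 13: AUC -> I; peptide=MARI
pos 16: GUC -> V; peptide=MARIV
pos 19: UGG -> W; peptide=MARIVW
pos 22: ACU -> T; peptide=MARIVWT
pos 25: ACA -> T; peptide=MARIVWTT
pos 28: GGG -> G; peptide=MARIVWTTG
pos 31: GCC -> A; peptide=MARIVWTTGA
pos 34: UUC -> F; peptide=MARIVWTTGAF
pos 37: GCU -> A; peptide=MARIVWTTGAFA
pos 40: UGG -> W; peptide=MARIVWTTGAFAW
pos 43: UAA -> STOP

Answer: MARIVWTTGAFAW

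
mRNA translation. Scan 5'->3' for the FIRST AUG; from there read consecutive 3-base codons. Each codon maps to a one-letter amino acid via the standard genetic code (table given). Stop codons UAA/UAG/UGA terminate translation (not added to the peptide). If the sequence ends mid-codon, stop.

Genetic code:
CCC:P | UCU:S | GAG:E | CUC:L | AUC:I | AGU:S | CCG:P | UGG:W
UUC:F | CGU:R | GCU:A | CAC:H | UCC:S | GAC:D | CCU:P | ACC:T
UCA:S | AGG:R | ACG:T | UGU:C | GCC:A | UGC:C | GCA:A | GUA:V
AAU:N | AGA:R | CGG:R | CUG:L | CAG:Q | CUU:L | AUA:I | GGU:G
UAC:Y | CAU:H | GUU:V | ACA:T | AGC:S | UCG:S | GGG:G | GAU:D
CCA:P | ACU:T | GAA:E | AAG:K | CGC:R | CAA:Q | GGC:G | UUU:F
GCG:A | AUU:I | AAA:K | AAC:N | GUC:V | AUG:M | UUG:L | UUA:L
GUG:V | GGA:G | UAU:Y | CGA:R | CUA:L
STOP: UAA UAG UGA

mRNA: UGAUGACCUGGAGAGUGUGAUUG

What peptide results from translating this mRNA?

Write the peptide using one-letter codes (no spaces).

start AUG at pos 2
pos 2: AUG -> M; peptide=M
pos 5: ACC -> T; peptide=MT
pos 8: UGG -> W; peptide=MTW
pos 11: AGA -> R; peptide=MTWR
pos 14: GUG -> V; peptide=MTWRV
pos 17: UGA -> STOP

Answer: MTWRV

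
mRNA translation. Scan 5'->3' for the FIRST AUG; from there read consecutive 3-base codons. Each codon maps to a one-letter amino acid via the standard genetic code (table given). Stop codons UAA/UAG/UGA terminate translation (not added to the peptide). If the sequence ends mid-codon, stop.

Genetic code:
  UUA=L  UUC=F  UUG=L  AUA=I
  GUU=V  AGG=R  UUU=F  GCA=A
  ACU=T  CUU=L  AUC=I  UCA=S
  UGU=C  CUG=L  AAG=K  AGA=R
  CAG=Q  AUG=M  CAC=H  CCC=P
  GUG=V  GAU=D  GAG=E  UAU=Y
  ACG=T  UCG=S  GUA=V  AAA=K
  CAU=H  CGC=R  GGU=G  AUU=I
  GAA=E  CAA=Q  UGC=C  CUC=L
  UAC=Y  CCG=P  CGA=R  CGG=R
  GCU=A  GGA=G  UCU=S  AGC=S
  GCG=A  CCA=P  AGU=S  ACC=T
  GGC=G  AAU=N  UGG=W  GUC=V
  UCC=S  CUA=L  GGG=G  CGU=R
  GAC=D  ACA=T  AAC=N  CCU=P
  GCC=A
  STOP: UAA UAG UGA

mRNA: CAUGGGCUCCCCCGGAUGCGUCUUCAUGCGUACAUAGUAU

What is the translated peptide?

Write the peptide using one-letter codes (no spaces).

start AUG at pos 1
pos 1: AUG -> M; peptide=M
pos 4: GGC -> G; peptide=MG
pos 7: UCC -> S; peptide=MGS
pos 10: CCC -> P; peptide=MGSP
pos 13: GGA -> G; peptide=MGSPG
pos 16: UGC -> C; peptide=MGSPGC
pos 19: GUC -> V; peptide=MGSPGCV
pos 22: UUC -> F; peptide=MGSPGCVF
pos 25: AUG -> M; peptide=MGSPGCVFM
pos 28: CGU -> R; peptide=MGSPGCVFMR
pos 31: ACA -> T; peptide=MGSPGCVFMRT
pos 34: UAG -> STOP

Answer: MGSPGCVFMRT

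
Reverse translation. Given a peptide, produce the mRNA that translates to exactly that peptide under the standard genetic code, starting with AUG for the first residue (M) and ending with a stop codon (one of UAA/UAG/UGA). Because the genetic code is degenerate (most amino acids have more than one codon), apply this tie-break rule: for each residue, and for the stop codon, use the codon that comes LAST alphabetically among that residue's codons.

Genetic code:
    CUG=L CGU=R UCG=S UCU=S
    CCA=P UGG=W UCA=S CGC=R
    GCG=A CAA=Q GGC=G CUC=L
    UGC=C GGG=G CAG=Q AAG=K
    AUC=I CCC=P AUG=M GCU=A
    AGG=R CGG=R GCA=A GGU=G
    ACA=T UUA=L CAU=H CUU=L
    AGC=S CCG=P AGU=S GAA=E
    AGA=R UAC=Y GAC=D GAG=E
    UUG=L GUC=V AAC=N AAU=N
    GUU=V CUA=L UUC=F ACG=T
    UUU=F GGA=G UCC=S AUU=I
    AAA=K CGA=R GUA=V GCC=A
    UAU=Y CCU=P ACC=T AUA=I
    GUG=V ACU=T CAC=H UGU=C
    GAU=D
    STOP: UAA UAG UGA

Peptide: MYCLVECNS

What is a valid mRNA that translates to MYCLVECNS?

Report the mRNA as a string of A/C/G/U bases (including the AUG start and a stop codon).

Answer: mRNA: AUGUAUUGUUUGGUUGAGUGUAAUUCUUGA

Derivation:
residue 1: M -> AUG (start codon)
residue 2: Y codons sorted = UAC,UAU -> pick last = UAU
residue 3: C codons sorted = UGC,UGU -> pick last = UGU
residue 4: L codons sorted = CUA,CUC,CUG,CUU,UUA,UUG -> pick last = UUG
residue 5: V codons sorted = GUA,GUC,GUG,GUU -> pick last = GUU
residue 6: E codons sorted = GAA,GAG -> pick last = GAG
residue 7: C codons sorted = UGC,UGU -> pick last = UGU
residue 8: N codons sorted = AAC,AAU -> pick last = AAU
residue 9: S codons sorted = AGC,AGU,UCA,UCC,UCG,UCU -> pick last = UCU
terminator: stop codons sorted = UAA,UAG,UGA -> pick last = UGA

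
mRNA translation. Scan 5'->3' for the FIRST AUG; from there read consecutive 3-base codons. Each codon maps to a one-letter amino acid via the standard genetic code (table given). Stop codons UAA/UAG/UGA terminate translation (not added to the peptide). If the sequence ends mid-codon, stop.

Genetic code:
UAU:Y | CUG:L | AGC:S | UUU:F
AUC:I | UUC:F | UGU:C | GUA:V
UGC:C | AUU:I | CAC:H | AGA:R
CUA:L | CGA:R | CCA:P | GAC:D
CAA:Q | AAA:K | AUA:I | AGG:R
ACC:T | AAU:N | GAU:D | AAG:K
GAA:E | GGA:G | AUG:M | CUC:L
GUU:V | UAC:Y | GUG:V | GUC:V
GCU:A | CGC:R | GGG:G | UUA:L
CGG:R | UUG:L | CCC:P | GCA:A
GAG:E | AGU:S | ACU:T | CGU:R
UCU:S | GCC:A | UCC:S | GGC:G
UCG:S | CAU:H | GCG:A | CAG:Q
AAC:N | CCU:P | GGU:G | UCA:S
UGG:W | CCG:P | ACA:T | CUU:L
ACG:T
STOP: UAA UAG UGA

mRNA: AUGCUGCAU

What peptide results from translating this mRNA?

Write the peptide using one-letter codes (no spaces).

start AUG at pos 0
pos 0: AUG -> M; peptide=M
pos 3: CUG -> L; peptide=ML
pos 6: CAU -> H; peptide=MLH
pos 9: only 0 nt remain (<3), stop (end of mRNA)

Answer: MLH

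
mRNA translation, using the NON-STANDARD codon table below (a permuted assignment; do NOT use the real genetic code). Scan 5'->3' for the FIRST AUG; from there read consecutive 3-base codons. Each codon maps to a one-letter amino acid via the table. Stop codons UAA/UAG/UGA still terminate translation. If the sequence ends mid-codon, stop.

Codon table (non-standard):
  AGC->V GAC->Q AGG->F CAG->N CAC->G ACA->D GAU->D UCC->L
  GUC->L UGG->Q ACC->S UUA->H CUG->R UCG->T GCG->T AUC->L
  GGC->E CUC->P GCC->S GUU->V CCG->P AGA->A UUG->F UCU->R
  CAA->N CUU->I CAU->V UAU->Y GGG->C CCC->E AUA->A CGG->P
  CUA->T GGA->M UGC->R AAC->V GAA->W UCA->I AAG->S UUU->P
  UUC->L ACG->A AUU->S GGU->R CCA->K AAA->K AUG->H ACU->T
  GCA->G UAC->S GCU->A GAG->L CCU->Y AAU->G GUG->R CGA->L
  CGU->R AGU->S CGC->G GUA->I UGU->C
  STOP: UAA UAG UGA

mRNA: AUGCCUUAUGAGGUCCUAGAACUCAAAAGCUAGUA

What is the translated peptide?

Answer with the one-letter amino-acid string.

start AUG at pos 0
pos 0: AUG -> H; peptide=H
pos 3: CCU -> Y; peptide=HY
pos 6: UAU -> Y; peptide=HYY
pos 9: GAG -> L; peptide=HYYL
pos 12: GUC -> L; peptide=HYYLL
pos 15: CUA -> T; peptide=HYYLLT
pos 18: GAA -> W; peptide=HYYLLTW
pos 21: CUC -> P; peptide=HYYLLTWP
pos 24: AAA -> K; peptide=HYYLLTWPK
pos 27: AGC -> V; peptide=HYYLLTWPKV
pos 30: UAG -> STOP

Answer: HYYLLTWPKV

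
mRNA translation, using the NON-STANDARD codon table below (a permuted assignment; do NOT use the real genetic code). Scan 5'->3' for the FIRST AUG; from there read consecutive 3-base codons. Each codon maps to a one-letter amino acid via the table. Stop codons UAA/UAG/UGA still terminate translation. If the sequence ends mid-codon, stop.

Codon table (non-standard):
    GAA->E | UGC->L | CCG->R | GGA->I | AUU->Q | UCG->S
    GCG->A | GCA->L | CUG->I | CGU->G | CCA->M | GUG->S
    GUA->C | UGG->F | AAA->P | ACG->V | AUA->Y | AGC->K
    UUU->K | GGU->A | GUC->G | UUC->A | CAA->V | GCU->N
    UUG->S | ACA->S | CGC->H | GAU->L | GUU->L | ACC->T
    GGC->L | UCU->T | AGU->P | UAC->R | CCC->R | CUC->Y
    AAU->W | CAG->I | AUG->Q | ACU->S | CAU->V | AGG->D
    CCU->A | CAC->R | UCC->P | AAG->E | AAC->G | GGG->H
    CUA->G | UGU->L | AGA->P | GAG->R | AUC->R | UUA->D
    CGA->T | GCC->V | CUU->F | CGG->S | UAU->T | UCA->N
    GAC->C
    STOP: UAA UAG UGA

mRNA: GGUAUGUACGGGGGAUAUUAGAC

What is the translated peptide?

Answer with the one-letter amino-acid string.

Answer: QRHIT

Derivation:
start AUG at pos 3
pos 3: AUG -> Q; peptide=Q
pos 6: UAC -> R; peptide=QR
pos 9: GGG -> H; peptide=QRH
pos 12: GGA -> I; peptide=QRHI
pos 15: UAU -> T; peptide=QRHIT
pos 18: UAG -> STOP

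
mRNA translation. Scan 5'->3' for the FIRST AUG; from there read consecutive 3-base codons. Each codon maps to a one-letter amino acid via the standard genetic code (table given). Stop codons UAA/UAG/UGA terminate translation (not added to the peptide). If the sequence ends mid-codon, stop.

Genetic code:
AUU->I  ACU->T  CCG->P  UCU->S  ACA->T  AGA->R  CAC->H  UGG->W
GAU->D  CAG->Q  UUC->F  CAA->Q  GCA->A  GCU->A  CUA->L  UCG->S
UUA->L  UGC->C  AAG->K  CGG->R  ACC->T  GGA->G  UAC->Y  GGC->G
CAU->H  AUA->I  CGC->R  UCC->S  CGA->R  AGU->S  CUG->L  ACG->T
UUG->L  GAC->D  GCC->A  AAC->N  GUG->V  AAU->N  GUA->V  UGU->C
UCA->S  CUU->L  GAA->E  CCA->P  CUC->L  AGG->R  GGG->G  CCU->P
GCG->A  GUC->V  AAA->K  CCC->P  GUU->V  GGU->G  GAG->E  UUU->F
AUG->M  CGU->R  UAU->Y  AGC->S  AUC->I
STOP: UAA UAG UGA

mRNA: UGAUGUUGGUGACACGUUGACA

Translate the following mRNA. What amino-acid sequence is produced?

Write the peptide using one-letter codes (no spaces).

start AUG at pos 2
pos 2: AUG -> M; peptide=M
pos 5: UUG -> L; peptide=ML
pos 8: GUG -> V; peptide=MLV
pos 11: ACA -> T; peptide=MLVT
pos 14: CGU -> R; peptide=MLVTR
pos 17: UGA -> STOP

Answer: MLVTR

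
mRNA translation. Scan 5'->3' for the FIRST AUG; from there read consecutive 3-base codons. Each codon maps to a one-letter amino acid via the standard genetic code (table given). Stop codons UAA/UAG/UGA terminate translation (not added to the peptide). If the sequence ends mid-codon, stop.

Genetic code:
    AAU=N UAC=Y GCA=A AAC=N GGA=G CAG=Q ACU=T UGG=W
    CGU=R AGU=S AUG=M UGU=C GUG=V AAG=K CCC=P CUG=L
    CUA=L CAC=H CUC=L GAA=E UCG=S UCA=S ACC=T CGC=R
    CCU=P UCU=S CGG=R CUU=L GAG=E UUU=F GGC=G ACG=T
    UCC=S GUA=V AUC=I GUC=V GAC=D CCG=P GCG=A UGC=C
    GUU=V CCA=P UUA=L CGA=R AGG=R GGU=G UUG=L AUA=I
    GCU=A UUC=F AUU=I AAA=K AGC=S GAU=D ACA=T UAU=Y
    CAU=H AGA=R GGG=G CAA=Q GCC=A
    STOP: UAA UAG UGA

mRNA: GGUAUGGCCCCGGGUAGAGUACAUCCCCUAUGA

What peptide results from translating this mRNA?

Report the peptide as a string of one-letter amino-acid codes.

Answer: MAPGRVHPL

Derivation:
start AUG at pos 3
pos 3: AUG -> M; peptide=M
pos 6: GCC -> A; peptide=MA
pos 9: CCG -> P; peptide=MAP
pos 12: GGU -> G; peptide=MAPG
pos 15: AGA -> R; peptide=MAPGR
pos 18: GUA -> V; peptide=MAPGRV
pos 21: CAU -> H; peptide=MAPGRVH
pos 24: CCC -> P; peptide=MAPGRVHP
pos 27: CUA -> L; peptide=MAPGRVHPL
pos 30: UGA -> STOP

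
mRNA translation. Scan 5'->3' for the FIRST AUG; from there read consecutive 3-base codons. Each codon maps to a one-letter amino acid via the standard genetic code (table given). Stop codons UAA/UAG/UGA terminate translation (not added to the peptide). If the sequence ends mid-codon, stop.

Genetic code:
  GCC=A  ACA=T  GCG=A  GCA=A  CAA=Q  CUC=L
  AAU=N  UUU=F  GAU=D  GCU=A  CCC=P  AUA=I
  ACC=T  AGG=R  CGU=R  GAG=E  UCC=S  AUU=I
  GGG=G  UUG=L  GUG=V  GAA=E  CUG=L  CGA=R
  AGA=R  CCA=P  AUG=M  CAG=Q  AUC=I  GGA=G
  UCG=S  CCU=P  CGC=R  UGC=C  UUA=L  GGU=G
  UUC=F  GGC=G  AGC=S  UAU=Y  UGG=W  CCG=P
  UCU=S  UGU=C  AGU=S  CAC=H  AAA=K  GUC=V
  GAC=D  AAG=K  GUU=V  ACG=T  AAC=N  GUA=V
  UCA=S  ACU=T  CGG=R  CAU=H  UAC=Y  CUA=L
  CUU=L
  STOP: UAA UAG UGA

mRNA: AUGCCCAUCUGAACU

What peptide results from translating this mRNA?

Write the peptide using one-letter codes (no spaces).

start AUG at pos 0
pos 0: AUG -> M; peptide=M
pos 3: CCC -> P; peptide=MP
pos 6: AUC -> I; peptide=MPI
pos 9: UGA -> STOP

Answer: MPI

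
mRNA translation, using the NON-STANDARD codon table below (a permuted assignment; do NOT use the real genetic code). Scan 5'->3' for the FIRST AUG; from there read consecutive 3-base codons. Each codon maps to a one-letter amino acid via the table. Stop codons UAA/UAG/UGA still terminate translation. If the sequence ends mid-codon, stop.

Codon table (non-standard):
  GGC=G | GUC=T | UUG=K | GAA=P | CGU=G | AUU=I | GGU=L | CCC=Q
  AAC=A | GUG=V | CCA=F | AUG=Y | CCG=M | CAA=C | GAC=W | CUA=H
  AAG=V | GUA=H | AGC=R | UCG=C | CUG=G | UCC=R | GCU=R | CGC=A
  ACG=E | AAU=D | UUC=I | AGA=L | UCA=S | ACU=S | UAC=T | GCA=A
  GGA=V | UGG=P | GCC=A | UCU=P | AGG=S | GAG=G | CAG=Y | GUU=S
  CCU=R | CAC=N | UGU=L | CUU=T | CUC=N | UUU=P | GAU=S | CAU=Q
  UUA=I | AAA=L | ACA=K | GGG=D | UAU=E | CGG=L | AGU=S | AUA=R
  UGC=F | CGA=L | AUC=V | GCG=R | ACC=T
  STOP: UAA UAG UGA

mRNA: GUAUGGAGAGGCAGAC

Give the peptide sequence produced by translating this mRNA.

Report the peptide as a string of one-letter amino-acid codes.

Answer: YGSY

Derivation:
start AUG at pos 2
pos 2: AUG -> Y; peptide=Y
pos 5: GAG -> G; peptide=YG
pos 8: AGG -> S; peptide=YGS
pos 11: CAG -> Y; peptide=YGSY
pos 14: only 2 nt remain (<3), stop (end of mRNA)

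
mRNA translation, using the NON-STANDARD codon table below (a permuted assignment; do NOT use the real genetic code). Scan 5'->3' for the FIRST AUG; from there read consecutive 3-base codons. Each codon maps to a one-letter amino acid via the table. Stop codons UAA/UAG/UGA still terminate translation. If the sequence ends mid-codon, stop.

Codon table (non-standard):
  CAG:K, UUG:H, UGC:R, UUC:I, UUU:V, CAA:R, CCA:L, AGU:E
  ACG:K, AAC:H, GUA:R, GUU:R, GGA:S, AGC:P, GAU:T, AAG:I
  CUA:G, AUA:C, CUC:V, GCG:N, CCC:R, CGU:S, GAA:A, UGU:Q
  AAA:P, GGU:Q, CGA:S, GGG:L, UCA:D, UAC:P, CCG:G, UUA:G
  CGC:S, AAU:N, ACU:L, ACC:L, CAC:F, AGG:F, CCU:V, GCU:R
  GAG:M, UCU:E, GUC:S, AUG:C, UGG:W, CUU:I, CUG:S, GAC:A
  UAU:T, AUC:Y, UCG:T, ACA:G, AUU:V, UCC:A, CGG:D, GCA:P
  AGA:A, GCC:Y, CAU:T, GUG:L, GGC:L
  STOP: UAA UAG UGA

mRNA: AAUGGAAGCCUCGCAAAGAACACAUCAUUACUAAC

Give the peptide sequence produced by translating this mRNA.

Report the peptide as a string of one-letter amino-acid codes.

start AUG at pos 1
pos 1: AUG -> C; peptide=C
pos 4: GAA -> A; peptide=CA
pos 7: GCC -> Y; peptide=CAY
pos 10: UCG -> T; peptide=CAYT
pos 13: CAA -> R; peptide=CAYTR
pos 16: AGA -> A; peptide=CAYTRA
pos 19: ACA -> G; peptide=CAYTRAG
pos 22: CAU -> T; peptide=CAYTRAGT
pos 25: CAU -> T; peptide=CAYTRAGTT
pos 28: UAC -> P; peptide=CAYTRAGTTP
pos 31: UAA -> STOP

Answer: CAYTRAGTTP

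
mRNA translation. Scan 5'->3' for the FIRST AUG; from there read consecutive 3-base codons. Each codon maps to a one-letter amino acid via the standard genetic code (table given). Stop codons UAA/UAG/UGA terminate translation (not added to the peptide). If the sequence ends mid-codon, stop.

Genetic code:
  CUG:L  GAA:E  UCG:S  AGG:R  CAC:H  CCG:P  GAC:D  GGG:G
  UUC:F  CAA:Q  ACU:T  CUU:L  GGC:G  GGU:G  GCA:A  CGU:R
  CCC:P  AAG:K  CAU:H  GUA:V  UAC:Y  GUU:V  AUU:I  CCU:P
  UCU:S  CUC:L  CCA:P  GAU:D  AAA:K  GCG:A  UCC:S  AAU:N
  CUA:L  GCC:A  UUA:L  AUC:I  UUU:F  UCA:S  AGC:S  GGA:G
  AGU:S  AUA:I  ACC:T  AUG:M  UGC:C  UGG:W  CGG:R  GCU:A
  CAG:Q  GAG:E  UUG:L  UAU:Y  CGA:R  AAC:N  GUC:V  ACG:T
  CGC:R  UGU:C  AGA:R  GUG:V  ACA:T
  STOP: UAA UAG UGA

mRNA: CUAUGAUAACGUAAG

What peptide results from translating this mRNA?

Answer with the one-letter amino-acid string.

start AUG at pos 2
pos 2: AUG -> M; peptide=M
pos 5: AUA -> I; peptide=MI
pos 8: ACG -> T; peptide=MIT
pos 11: UAA -> STOP

Answer: MIT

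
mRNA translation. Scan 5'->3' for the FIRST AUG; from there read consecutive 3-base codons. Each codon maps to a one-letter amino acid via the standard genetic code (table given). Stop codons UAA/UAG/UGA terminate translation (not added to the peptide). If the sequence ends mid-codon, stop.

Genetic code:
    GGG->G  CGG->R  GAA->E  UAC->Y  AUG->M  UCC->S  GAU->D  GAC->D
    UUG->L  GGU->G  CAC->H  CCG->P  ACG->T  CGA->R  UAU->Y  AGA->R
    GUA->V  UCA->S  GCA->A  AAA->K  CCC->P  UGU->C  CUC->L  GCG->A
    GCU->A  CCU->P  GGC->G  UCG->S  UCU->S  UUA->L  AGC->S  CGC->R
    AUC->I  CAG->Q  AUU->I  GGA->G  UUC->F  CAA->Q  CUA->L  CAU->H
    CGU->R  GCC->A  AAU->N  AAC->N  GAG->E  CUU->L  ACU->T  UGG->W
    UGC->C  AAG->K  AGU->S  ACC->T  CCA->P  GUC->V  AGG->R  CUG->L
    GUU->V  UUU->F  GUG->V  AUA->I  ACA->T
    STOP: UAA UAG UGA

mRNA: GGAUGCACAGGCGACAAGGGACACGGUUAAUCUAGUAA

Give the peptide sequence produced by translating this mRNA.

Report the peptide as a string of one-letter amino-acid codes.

start AUG at pos 2
pos 2: AUG -> M; peptide=M
pos 5: CAC -> H; peptide=MH
pos 8: AGG -> R; peptide=MHR
pos 11: CGA -> R; peptide=MHRR
pos 14: CAA -> Q; peptide=MHRRQ
pos 17: GGG -> G; peptide=MHRRQG
pos 20: ACA -> T; peptide=MHRRQGT
pos 23: CGG -> R; peptide=MHRRQGTR
pos 26: UUA -> L; peptide=MHRRQGTRL
pos 29: AUC -> I; peptide=MHRRQGTRLI
pos 32: UAG -> STOP

Answer: MHRRQGTRLI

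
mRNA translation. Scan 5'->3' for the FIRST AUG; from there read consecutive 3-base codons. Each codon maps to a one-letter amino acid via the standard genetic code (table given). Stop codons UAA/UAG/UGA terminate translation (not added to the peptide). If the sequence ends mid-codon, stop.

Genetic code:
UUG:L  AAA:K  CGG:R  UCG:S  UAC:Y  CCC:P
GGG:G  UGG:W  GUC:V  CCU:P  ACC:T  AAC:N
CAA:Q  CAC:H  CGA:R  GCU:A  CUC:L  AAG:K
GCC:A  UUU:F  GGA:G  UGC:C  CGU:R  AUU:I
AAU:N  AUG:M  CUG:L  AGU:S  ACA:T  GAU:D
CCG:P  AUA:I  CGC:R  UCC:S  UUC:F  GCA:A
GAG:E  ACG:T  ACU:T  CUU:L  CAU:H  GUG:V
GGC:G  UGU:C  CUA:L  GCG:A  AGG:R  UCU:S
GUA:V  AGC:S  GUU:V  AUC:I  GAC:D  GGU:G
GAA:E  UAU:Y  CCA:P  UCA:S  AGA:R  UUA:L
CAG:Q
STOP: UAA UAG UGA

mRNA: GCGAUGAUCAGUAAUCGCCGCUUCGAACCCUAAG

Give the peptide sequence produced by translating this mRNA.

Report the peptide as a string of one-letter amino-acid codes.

start AUG at pos 3
pos 3: AUG -> M; peptide=M
pos 6: AUC -> I; peptide=MI
pos 9: AGU -> S; peptide=MIS
pos 12: AAU -> N; peptide=MISN
pos 15: CGC -> R; peptide=MISNR
pos 18: CGC -> R; peptide=MISNRR
pos 21: UUC -> F; peptide=MISNRRF
pos 24: GAA -> E; peptide=MISNRRFE
pos 27: CCC -> P; peptide=MISNRRFEP
pos 30: UAA -> STOP

Answer: MISNRRFEP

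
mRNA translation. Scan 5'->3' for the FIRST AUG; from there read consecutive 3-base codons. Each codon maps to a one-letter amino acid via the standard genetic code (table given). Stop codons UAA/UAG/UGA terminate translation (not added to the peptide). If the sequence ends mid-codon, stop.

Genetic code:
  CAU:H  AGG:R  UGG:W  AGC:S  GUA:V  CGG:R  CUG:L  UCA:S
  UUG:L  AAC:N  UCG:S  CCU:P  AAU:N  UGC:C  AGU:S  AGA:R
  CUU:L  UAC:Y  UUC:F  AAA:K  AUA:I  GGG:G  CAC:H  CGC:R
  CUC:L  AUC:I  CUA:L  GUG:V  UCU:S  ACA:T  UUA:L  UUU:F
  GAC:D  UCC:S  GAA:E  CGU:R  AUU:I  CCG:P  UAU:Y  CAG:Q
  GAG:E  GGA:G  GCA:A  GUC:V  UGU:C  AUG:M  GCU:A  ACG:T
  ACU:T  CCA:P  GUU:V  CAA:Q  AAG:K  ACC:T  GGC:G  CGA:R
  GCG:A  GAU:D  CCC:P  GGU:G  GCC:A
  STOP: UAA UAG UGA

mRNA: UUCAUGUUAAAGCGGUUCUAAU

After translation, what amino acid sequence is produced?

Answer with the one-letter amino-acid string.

Answer: MLKRF

Derivation:
start AUG at pos 3
pos 3: AUG -> M; peptide=M
pos 6: UUA -> L; peptide=ML
pos 9: AAG -> K; peptide=MLK
pos 12: CGG -> R; peptide=MLKR
pos 15: UUC -> F; peptide=MLKRF
pos 18: UAA -> STOP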